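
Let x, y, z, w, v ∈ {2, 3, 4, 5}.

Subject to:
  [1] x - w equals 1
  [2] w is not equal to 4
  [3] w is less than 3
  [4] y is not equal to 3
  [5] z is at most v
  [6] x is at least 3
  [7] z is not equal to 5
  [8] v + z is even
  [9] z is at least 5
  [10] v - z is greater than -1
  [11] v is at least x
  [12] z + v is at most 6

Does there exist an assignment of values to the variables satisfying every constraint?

From constraint 9: z ≥ 5. From constraints 6 and 11: v ≥ x ≥ 3. Hence z + v ≥ 8. But constraint 12 requires z + v ≤ 6, and 6 < 8. Contradiction.

Unsatisfiable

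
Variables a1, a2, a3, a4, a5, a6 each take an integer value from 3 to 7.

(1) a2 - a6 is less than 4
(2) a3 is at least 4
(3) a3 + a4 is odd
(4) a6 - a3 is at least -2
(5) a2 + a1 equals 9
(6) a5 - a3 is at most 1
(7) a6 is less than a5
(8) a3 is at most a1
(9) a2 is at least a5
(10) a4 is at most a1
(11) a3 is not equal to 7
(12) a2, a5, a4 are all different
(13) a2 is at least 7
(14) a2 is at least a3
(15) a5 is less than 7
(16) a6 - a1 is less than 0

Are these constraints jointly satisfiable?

Unsatisfiable

From constraint 13: a2 ≥ 7. From constraints 2 and 8: a1 ≥ a3 ≥ 4. Hence a2 + a1 ≥ 11. But constraint 5 requires a2 + a1 = 9, and 9 < 11. Contradiction.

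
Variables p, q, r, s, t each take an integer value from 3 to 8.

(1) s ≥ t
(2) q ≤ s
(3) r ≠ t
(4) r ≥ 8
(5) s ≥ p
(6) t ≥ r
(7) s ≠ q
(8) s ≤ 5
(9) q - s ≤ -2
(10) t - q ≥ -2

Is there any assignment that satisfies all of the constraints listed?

From constraints 4 and 6: t ≥ r and r ≥ 8, so t ≥ 8. From constraints 1 and 8: t ≤ s and s ≤ 5, so t ≤ 5. But 5 < 8, so no value of t works.

Unsatisfiable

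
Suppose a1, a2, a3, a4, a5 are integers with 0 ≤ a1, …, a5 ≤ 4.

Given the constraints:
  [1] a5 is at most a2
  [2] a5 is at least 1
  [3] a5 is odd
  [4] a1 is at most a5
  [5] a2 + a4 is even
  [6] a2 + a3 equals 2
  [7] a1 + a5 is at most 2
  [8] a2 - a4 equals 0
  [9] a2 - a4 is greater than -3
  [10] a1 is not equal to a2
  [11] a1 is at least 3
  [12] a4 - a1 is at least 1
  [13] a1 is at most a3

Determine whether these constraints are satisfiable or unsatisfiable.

From constraints 1 and 2: a2 ≥ a5 ≥ 1. From constraints 11 and 13: a3 ≥ a1 ≥ 3. Hence a2 + a3 ≥ 4. But constraint 6 requires a2 + a3 = 2, and 2 < 4. Contradiction.

Unsatisfiable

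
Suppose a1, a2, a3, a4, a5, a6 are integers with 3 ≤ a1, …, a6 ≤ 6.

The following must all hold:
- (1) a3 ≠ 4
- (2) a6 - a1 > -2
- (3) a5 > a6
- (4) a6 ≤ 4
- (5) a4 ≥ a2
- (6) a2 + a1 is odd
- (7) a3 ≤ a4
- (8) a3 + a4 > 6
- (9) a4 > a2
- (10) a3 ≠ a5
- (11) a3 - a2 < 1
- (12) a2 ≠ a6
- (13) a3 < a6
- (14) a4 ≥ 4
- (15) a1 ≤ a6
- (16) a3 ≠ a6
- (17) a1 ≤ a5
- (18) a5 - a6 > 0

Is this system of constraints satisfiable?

The assignment a1 = 4, a2 = 3, a3 = 3, a4 = 6, a5 = 6, a6 = 4 works:
  constraint 2 holds since a6 - a1 = 0.
  constraint 8 holds since a3 + a4 = 9.
The rest check out directly.

Satisfiable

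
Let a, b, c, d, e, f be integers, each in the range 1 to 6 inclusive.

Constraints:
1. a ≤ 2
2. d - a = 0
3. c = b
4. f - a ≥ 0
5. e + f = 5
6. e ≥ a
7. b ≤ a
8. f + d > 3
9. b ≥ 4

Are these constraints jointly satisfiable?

Unsatisfiable

From constraint 9: b ≥ 4. From constraints 1 and 7: b ≤ a and a ≤ 2, so b ≤ 2. But 2 < 4, so no value of b works.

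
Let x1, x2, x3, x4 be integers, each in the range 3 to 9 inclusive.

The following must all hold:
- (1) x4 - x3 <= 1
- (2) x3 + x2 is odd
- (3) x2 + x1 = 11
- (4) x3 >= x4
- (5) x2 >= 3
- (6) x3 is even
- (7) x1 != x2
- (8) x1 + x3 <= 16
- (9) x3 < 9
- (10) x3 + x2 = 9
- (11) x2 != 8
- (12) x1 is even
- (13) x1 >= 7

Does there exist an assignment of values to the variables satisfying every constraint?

The assignment x1 = 8, x2 = 3, x3 = 6, x4 = 5 works:
  constraint 1 holds since x4 - x3 = -1.
  constraint 3 holds since x2 + x1 = 11.
The rest check out directly.

Satisfiable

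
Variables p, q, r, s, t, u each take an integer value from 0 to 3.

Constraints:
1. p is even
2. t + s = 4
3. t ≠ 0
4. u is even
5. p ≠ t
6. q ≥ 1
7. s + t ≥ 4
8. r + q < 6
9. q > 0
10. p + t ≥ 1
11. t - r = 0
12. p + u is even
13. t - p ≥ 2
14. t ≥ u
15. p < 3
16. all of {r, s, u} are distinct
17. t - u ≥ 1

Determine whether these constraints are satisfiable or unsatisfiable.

Setting (p, q, r, s, t, u) = (0, 1, 3, 1, 3, 2) satisfies everything: constraint 2: t + s = 4; constraint 7: s + t = 4; constraint 8: r + q = 4, and the others follow.

Satisfiable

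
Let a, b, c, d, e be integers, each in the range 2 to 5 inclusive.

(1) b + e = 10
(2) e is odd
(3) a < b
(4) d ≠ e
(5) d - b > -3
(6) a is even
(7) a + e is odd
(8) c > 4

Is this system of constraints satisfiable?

The assignment a = 4, b = 5, c = 5, d = 4, e = 5 works:
  constraint 1 holds since b + e = 10.
  constraint 2 holds since e = 5 is odd.
  constraint 5 holds since d - b = -1.
The rest check out directly.

Satisfiable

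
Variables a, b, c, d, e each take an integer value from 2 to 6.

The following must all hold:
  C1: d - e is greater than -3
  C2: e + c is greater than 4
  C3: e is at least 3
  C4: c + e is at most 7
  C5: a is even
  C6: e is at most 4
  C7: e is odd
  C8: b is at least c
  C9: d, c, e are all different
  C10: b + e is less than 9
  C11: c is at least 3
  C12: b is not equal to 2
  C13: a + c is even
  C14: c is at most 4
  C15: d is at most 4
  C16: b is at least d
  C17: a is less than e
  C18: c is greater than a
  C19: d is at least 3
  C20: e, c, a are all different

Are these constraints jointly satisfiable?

Constraints 3, 6, 11, 14, 15, and 19 confine each of d, c, e to the 2 values {3, 4}.
Constraint 9 requires all 3 of them to be distinct, but only 2 values are available — impossible by the pigeonhole principle.

Unsatisfiable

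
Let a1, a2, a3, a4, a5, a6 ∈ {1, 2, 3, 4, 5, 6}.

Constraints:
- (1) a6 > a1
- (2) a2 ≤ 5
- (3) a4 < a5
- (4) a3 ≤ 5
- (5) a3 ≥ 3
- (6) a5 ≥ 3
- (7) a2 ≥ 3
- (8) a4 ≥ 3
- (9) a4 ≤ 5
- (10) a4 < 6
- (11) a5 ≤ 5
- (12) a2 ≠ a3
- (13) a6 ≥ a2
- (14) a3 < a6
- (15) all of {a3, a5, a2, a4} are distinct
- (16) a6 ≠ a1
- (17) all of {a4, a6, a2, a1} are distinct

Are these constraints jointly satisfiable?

Constraints 2, 4, 5, 6, 7, 8, 9, and 11 confine each of a3, a5, a2, a4 to the 3 values {3, …, 5}.
Constraint 15 requires all 4 of them to be distinct, but only 3 values are available — impossible by the pigeonhole principle.

Unsatisfiable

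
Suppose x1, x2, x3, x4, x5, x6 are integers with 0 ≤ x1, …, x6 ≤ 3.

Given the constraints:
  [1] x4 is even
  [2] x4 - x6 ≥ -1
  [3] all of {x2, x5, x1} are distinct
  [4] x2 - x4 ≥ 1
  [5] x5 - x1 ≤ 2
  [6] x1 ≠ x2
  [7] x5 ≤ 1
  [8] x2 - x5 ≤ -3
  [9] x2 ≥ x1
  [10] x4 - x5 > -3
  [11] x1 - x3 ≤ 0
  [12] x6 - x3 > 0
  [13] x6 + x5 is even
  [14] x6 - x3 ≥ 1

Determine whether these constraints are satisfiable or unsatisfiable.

Unsatisfiable

Constraints 2, 4, 5, 8, 11, and 14 give x2 − x4 ≥ 1, x4 − x6 ≥ -1, x6 − x3 ≥ 1, x3 − x1 ≥ 0, x1 − x5 ≥ -2, x5 − x2 ≥ 3.
Adding all 6 inequalities: the left sides telescope to 0, and the right sides sum to 1 + (-1) + 1 + 0 + (-2) + 3 = 2. So 0 ≥ 2, which is false.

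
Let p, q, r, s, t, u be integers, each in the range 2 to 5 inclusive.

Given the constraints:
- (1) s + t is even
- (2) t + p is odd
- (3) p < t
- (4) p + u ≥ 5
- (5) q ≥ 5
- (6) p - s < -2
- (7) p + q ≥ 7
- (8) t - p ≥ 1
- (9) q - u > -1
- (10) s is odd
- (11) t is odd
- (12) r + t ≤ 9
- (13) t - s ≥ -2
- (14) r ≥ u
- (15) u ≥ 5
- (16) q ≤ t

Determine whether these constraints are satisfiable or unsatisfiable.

From constraints 14 and 15: r ≥ u ≥ 5. From constraints 5 and 16: t ≥ q ≥ 5. Hence r + t ≥ 10. But constraint 12 requires r + t ≤ 9, and 9 < 10. Contradiction.

Unsatisfiable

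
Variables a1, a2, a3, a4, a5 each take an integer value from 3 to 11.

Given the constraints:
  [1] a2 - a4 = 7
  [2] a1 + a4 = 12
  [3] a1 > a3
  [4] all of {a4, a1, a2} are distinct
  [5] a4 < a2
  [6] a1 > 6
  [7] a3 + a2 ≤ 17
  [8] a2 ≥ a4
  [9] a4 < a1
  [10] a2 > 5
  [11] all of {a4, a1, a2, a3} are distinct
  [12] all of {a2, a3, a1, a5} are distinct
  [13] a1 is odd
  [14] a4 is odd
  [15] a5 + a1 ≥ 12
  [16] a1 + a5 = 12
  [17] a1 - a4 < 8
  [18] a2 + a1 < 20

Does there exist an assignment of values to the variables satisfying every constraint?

The assignment a1 = 9, a2 = 10, a3 = 6, a4 = 3, a5 = 3 works:
  constraint 1 holds since a2 - a4 = 7.
  constraint 2 holds since a1 + a4 = 12.
  constraint 7 holds since a3 + a2 = 16.
The rest check out directly.

Satisfiable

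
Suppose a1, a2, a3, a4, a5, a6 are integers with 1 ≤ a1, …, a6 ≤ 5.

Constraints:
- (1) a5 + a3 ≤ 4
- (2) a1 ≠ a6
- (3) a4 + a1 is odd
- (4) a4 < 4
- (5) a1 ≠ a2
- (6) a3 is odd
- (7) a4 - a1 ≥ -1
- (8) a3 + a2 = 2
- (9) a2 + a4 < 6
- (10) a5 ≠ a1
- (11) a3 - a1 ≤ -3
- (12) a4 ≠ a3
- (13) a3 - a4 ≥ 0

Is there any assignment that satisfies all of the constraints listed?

Constraints 7, 11, and 13 give a3 − a4 ≥ 0, a4 − a1 ≥ -1, a1 − a3 ≥ 3.
Adding all 3 inequalities: the left sides telescope to 0, and the right sides sum to 0 + (-1) + 3 = 2. So 0 ≥ 2, which is false.

Unsatisfiable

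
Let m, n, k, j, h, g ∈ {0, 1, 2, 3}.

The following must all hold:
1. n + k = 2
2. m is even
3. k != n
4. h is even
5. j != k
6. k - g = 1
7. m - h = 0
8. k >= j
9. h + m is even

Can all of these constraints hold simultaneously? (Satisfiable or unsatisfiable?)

Satisfiable

The assignment m = 2, n = 0, k = 2, j = 1, h = 2, g = 1 works:
  constraint 1 holds since n + k = 2.
  constraint 6 holds since k - g = 1.
The rest check out directly.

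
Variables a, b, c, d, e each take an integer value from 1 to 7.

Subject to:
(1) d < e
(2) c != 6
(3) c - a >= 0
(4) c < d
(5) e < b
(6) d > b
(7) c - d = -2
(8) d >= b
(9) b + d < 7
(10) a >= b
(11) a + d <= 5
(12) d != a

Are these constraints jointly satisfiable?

Unsatisfiable

Constraints 1, 5, and 6 give d < e, e < b, b < d. Chaining: d < e < b < d, which forces d < d — impossible.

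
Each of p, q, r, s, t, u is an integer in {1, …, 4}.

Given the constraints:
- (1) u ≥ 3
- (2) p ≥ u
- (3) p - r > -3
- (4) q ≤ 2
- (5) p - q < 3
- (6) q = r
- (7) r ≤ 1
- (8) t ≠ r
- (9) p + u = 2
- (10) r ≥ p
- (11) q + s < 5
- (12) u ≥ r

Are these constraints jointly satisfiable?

From constraints 1 and 2: p ≥ u and u ≥ 3, so p ≥ 3. From constraints 7 and 10: p ≤ r and r ≤ 1, so p ≤ 1. But 1 < 3, so no value of p works.

Unsatisfiable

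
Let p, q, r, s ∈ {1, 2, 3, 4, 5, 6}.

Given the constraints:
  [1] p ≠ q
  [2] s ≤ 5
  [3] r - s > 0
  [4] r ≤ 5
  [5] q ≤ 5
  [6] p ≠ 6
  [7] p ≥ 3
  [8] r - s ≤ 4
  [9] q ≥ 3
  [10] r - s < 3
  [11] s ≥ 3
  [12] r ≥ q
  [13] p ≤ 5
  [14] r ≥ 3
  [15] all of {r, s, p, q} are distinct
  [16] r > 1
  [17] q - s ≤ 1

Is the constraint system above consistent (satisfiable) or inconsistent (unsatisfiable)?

Constraints 2, 4, 5, 7, 9, 11, 13, and 14 confine each of r, s, p, q to the 3 values {3, …, 5}.
Constraint 15 requires all 4 of them to be distinct, but only 3 values are available — impossible by the pigeonhole principle.

Unsatisfiable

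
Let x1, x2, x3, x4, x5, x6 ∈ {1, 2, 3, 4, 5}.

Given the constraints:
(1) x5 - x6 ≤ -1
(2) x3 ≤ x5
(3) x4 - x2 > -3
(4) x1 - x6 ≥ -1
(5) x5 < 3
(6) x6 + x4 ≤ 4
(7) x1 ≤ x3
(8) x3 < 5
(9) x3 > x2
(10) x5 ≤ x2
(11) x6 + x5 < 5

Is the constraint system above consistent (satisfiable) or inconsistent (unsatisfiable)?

Constraints 2, 9, and 10 give x5 ≤ x2, x2 < x3, x3 ≤ x5. Chaining: x5 ≤ x2 < x3 ≤ x5, which forces x5 < x5 — impossible.

Unsatisfiable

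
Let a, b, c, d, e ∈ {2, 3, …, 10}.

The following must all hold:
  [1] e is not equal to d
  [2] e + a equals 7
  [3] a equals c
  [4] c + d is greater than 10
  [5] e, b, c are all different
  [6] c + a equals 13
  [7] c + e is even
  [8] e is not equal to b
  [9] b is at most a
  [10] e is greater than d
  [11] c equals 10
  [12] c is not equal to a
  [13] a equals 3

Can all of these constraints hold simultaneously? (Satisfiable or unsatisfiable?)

Constraint 13 fixes a = 3 and constraint 11 fixes c = 10, but constraint 3 requires a = c. Since 3 ≠ 10, contradiction.

Unsatisfiable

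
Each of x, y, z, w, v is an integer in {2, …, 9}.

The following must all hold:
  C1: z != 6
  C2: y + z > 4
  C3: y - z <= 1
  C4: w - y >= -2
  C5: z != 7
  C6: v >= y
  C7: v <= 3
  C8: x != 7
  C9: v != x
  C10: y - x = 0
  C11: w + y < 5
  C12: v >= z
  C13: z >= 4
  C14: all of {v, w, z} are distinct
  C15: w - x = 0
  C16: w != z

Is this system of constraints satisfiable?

From constraints 12 and 13: v ≥ z and z ≥ 4, so v ≥ 4. From constraint 7: v ≤ 3. But 3 < 4, so no value of v works.

Unsatisfiable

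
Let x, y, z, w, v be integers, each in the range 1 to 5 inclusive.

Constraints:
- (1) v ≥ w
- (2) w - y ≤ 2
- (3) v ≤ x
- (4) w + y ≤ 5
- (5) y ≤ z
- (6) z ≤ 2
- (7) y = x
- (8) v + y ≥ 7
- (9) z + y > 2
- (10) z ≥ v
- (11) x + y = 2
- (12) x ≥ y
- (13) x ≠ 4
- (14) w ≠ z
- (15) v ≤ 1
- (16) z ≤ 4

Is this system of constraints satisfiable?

From constraint 15: v ≤ 1. From constraints 5 and 16: y ≤ z ≤ 4. Hence v + y ≤ 5. But constraint 8 requires v + y ≥ 7, and 7 > 5. Contradiction.

Unsatisfiable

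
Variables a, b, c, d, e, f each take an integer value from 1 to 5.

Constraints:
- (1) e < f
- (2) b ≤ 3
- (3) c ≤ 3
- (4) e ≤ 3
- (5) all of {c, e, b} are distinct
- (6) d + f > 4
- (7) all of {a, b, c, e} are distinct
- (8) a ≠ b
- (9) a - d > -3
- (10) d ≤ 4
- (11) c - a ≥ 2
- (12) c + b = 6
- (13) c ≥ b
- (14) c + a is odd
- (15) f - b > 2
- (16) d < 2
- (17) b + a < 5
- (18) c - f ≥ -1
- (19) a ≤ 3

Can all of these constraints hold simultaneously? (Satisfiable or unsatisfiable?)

Constraints 2, 3, 4, and 19 confine each of a, b, c, e to the 3 values {1, …, 3} (the domain already gives each ≥ 1).
Constraint 7 requires all 4 of them to be distinct, but only 3 values are available — impossible by the pigeonhole principle.

Unsatisfiable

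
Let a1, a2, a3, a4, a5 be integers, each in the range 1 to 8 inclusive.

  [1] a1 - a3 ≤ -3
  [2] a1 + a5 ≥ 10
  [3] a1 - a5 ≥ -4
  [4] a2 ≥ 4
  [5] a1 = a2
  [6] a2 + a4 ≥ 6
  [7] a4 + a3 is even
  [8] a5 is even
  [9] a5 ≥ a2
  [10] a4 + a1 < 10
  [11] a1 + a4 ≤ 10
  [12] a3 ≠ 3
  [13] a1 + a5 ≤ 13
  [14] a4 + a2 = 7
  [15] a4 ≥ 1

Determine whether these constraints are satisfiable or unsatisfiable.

Try a1 = 5, a2 = 5, a3 = 8, a4 = 2, a5 = 6.
Check constraint 1: a1 - a3 = -3; constraint 2: a1 + a5 = 11; constraint 3: a1 - a5 = -1. The remaining constraints are straightforward to verify.

Satisfiable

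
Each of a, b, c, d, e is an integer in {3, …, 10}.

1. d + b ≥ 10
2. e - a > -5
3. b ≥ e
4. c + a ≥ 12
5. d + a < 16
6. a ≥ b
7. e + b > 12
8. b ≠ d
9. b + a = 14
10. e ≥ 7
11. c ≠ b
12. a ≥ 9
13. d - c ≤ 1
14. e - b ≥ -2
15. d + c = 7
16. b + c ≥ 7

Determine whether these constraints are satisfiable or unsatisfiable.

From constraints 3 and 10: b ≥ e ≥ 7. From constraint 12: a ≥ 9. Hence b + a ≥ 16. But constraint 9 requires b + a = 14, and 14 < 16. Contradiction.

Unsatisfiable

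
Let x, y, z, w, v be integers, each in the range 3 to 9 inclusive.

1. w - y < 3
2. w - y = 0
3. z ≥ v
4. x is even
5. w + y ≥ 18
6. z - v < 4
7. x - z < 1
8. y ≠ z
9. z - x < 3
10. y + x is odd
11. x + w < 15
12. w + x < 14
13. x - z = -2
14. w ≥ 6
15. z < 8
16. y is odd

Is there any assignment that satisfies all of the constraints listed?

Take x = 4, y = 9, z = 6, w = 9, v = 4. Then constraint 1: w - y = 0; constraint 2: w - y = 0; constraint 5: w + y = 18, and every other listed constraint is also met.

Satisfiable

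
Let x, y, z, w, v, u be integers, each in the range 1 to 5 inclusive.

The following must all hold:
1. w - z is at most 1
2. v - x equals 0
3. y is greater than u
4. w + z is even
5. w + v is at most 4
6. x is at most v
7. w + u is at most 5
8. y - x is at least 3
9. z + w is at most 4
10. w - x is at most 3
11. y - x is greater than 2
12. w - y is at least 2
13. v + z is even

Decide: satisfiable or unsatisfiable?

Unsatisfiable

Constraints 8, 10, and 12 give x − w ≥ -3, w − y ≥ 2, y − x ≥ 3.
Adding all 3 inequalities: the left sides telescope to 0, and the right sides sum to (-3) + 2 + 3 = 2. So 0 ≥ 2, which is false.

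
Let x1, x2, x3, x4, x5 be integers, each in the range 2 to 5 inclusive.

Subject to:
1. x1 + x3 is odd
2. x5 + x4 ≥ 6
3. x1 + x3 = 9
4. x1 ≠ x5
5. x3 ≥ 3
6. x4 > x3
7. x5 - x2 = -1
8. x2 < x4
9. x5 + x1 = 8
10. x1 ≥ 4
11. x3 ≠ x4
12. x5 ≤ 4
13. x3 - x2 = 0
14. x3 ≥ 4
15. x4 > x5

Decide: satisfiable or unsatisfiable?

One satisfying assignment is x1 = 5, x2 = 4, x3 = 4, x4 = 5, x5 = 3.
For the less obvious constraints — constraint 2: x5 + x4 = 8; constraint 3: x1 + x3 = 9 — and the others hold by inspection.

Satisfiable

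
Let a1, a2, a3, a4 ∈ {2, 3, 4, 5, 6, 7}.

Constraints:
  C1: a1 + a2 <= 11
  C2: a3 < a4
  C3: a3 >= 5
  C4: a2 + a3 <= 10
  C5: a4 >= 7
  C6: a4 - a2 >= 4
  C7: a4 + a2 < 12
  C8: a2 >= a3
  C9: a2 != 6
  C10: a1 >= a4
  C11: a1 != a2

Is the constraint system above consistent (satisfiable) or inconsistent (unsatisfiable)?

From constraints 5 and 10: a1 ≥ a4 ≥ 7. From constraints 3 and 8: a2 ≥ a3 ≥ 5. Hence a1 + a2 ≥ 12. But constraint 1 requires a1 + a2 ≤ 11, and 11 < 12. Contradiction.

Unsatisfiable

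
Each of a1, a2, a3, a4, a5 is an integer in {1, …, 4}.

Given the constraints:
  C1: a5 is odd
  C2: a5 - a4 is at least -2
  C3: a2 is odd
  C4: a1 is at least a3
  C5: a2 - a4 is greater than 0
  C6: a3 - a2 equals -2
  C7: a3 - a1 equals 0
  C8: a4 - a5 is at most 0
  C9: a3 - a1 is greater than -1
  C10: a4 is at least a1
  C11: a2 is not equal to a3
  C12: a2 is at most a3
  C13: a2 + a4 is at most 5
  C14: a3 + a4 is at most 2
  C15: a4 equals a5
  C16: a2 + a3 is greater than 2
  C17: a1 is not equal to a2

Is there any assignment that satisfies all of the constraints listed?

Unsatisfiable

Constraints 4, 5, 10, and 12 give a3 ≤ a1, a1 ≤ a4, a4 < a2, a2 ≤ a3. Chaining: a3 ≤ a1 ≤ a4 < a2 ≤ a3, which forces a3 < a3 — impossible.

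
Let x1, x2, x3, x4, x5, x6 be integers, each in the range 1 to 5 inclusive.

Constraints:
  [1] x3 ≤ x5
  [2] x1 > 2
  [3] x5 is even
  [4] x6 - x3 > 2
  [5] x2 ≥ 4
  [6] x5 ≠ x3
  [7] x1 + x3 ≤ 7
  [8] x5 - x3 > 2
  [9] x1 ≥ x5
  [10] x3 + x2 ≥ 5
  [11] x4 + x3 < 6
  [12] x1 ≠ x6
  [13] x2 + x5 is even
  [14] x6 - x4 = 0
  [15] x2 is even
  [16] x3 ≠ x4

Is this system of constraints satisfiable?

Satisfiable

One satisfying assignment is x1 = 5, x2 = 4, x3 = 1, x4 = 4, x5 = 4, x6 = 4.
For the less obvious constraints — constraint 4: x6 - x3 = 3; constraint 7: x1 + x3 = 6; constraint 8: x5 - x3 = 3 — and the others hold by inspection.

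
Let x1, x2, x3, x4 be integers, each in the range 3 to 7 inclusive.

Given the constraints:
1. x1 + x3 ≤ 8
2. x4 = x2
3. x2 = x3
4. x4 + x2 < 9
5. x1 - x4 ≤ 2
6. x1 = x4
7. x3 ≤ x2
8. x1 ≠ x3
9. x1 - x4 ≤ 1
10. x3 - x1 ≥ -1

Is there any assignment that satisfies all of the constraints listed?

Unsatisfiable

From constraints 2, 3, and 6, x1 = x4 = x2 = x3, so x1 = x3. But constraint 8 says x1 ≠ x3. Contradiction.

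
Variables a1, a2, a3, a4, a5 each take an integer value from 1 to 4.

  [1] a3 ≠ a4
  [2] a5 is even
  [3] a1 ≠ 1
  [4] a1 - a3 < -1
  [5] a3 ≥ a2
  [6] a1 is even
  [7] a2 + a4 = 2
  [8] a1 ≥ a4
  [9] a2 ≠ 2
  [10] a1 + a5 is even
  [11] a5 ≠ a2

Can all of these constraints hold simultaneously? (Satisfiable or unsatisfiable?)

Satisfiable

Take a1 = 2, a2 = 1, a3 = 4, a4 = 1, a5 = 4. Then constraint 4: a1 - a3 = -2; constraint 7: a2 + a4 = 2, and every other listed constraint is also met.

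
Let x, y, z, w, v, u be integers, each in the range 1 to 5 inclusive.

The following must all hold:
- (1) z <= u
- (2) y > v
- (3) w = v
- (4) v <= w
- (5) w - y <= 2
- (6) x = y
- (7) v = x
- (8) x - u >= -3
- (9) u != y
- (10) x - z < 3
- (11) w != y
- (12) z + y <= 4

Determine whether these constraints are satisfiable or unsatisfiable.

From constraints 3, 6, and 7, w = v = x = y, so w = y. But constraint 11 says w ≠ y. Contradiction.

Unsatisfiable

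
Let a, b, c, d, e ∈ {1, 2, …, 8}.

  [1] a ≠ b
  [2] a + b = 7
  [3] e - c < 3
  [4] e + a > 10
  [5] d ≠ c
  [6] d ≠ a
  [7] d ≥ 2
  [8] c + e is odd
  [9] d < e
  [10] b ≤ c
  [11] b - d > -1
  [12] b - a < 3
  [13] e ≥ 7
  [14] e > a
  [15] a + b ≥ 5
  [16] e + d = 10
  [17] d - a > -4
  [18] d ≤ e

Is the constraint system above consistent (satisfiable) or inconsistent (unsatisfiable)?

The assignment a = 3, b = 4, c = 7, d = 2, e = 8 works:
  constraint 2 holds since a + b = 7.
  constraint 3 holds since e - c = 1.
The rest check out directly.

Satisfiable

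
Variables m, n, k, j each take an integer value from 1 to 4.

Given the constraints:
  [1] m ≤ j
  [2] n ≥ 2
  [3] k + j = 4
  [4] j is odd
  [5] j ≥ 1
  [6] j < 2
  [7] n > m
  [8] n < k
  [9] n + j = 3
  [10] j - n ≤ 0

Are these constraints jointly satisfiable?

Take m = 1, n = 2, k = 3, j = 1. Then constraint 3: k + j = 4; constraint 9: n + j = 3; constraint 10: j - n = -1, and every other listed constraint is also met.

Satisfiable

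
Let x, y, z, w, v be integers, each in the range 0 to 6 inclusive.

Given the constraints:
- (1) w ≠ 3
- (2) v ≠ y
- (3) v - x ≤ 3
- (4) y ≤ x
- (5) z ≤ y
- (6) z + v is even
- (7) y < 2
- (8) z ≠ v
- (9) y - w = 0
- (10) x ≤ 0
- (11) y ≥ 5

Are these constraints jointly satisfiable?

From constraint 11: y ≥ 5. From constraints 4 and 10: y ≤ x and x ≤ 0, so y ≤ 0. But 0 < 5, so no value of y works.

Unsatisfiable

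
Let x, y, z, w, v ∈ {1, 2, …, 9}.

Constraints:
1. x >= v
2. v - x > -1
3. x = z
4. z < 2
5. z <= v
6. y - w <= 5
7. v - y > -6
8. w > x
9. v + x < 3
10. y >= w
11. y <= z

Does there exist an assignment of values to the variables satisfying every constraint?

Constraints 1, 5, 8, 10, and 11 give y ≤ z, z ≤ v, v ≤ x, x < w, w ≤ y. Chaining: y ≤ z ≤ v ≤ x < w ≤ y, which forces y < y — impossible.

Unsatisfiable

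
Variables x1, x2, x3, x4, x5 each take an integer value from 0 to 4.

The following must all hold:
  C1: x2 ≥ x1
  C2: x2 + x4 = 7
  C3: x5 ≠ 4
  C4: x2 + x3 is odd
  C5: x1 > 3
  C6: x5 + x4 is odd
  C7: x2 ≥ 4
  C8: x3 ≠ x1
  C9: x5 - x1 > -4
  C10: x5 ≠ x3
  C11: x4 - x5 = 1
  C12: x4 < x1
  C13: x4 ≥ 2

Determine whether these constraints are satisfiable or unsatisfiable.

Satisfiable

The assignment x1 = 4, x2 = 4, x3 = 1, x4 = 3, x5 = 2 works:
  constraint 2 holds since x2 + x4 = 7.
  constraint 9 holds since x5 - x1 = -2.
  constraint 11 holds since x4 - x5 = 1.
The rest check out directly.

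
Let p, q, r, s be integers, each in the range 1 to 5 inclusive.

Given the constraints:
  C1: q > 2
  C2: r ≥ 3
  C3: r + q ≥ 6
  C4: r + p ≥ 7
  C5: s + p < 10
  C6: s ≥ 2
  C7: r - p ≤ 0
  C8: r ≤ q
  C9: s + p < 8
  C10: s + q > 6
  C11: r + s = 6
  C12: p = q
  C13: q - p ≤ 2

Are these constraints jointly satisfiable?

Try p = 5, q = 5, r = 4, s = 2.
Check constraint 3: r + q = 9; constraint 4: r + p = 9. The remaining constraints are straightforward to verify.

Satisfiable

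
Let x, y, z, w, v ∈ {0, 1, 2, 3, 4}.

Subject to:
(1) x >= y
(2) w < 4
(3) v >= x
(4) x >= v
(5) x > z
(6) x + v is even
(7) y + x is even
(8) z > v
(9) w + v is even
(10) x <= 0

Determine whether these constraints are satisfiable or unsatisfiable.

Constraints 3, 5, and 8 give z < x, x ≤ v, v < z. Chaining: z < x ≤ v < z, which forces z < z — impossible.

Unsatisfiable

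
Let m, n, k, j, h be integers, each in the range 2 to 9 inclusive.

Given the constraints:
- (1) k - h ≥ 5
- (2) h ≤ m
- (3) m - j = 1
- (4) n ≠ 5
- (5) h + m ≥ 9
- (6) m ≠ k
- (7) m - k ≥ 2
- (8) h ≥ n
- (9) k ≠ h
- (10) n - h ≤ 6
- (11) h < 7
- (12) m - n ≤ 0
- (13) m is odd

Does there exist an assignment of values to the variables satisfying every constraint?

Unsatisfiable

Constraints 1, 7, 10, and 12 give k − h ≥ 5, h − n ≥ -6, n − m ≥ 0, m − k ≥ 2.
Adding all 4 inequalities: the left sides telescope to 0, and the right sides sum to 5 + (-6) + 0 + 2 = 1. So 0 ≥ 1, which is false.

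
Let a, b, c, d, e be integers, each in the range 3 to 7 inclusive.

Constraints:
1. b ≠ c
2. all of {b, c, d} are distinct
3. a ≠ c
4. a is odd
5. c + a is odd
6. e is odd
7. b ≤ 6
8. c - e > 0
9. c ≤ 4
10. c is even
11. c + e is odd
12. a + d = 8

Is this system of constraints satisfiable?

Take a = 5, b = 6, c = 4, d = 3, e = 3. Then constraint 2: values 6, 4, 3 are distinct; constraint 8: c - e = 1; constraint 12: a + d = 8, and every other listed constraint is also met.

Satisfiable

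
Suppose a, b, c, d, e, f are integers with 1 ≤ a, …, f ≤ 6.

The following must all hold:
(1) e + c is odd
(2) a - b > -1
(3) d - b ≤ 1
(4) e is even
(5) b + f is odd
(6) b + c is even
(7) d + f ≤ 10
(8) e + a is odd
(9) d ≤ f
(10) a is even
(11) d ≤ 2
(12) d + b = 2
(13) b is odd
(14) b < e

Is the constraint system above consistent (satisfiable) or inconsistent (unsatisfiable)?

Unsatisfiable

Constraint 4 makes e even and constraint 10 makes a even, so e + a must be even. Constraint 8 says e + a is odd — contradiction.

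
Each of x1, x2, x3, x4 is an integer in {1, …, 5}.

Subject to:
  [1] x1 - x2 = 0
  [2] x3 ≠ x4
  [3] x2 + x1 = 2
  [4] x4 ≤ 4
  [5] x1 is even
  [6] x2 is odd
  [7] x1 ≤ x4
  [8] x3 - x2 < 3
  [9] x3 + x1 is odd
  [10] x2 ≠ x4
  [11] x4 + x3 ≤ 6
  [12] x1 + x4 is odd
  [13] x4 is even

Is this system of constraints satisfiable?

Constraint 5 makes x1 even and constraint 13 makes x4 even, so x1 + x4 must be even. Constraint 12 says x1 + x4 is odd — contradiction.

Unsatisfiable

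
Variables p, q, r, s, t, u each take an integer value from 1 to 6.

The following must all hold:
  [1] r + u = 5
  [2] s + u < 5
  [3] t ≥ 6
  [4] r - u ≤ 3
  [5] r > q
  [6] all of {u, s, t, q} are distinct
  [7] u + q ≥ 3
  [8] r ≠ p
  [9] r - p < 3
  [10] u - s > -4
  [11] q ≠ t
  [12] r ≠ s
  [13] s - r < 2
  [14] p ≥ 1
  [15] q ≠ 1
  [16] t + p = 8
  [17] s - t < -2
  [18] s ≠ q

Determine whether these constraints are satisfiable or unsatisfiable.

Satisfiable

Try p = 2, q = 2, r = 4, s = 3, t = 6, u = 1.
Check constraint 1: r + u = 5; constraint 2: s + u = 4; constraint 4: r - u = 3. The remaining constraints are straightforward to verify.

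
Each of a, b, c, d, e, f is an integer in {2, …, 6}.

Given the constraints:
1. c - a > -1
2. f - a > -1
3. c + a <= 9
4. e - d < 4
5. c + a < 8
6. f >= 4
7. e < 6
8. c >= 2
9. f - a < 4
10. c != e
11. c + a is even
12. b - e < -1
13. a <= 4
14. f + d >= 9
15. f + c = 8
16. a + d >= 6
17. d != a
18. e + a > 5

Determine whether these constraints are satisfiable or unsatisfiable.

Setting (a, b, c, d, e, f) = (3, 3, 3, 4, 5, 5) satisfies everything: constraint 1: c - a = 0; constraint 2: f - a = 2, and the others follow.

Satisfiable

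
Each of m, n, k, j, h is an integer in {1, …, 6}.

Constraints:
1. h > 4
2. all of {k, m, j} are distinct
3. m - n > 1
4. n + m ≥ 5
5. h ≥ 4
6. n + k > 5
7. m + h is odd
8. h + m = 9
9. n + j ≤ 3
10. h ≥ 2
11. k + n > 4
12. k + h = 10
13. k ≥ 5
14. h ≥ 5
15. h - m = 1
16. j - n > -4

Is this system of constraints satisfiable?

Try m = 4, n = 2, k = 5, j = 1, h = 5.
Check constraint 3: m - n = 2; constraint 4: n + m = 6. The remaining constraints are straightforward to verify.

Satisfiable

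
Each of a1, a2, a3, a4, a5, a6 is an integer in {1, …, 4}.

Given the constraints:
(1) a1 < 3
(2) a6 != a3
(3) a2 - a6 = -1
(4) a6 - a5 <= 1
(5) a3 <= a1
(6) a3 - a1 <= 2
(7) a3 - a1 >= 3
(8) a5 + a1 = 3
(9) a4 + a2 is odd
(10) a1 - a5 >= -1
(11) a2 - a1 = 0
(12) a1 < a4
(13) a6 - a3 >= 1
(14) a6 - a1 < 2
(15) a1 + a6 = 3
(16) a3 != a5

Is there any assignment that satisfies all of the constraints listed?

Constraints 4, 7, 10, and 13 give a1 − a5 ≥ -1, a5 − a6 ≥ -1, a6 − a3 ≥ 1, a3 − a1 ≥ 3.
Adding all 4 inequalities: the left sides telescope to 0, and the right sides sum to (-1) + (-1) + 1 + 3 = 2. So 0 ≥ 2, which is false.

Unsatisfiable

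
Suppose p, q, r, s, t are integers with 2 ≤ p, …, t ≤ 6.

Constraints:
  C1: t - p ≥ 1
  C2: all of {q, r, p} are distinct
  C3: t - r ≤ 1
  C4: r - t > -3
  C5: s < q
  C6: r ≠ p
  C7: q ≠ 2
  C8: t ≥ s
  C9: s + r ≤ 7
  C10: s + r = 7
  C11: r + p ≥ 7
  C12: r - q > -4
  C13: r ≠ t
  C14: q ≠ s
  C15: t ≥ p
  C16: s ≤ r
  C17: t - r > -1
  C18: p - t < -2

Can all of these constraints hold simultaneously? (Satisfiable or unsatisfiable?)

One satisfying assignment is p = 3, q = 6, r = 5, s = 2, t = 6.
For the less obvious constraints — constraint 1: t - p = 3; constraint 3: t - r = 1 — and the others hold by inspection.

Satisfiable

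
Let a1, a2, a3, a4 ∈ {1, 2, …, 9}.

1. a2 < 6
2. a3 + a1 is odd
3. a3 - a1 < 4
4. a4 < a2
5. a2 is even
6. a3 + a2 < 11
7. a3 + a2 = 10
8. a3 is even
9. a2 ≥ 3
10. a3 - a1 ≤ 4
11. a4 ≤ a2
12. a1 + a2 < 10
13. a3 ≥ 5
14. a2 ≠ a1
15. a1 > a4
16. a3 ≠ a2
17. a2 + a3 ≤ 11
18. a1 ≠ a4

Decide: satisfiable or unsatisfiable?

Satisfiable

Try a1 = 5, a2 = 4, a3 = 6, a4 = 2.
Check constraint 3: a3 - a1 = 1; constraint 6: a3 + a2 = 10. The remaining constraints are straightforward to verify.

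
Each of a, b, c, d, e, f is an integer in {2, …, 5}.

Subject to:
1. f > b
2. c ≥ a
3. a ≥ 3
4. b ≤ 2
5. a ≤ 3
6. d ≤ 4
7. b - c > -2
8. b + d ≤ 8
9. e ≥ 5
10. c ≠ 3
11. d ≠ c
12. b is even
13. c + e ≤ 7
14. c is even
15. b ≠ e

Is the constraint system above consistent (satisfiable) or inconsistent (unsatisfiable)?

Unsatisfiable

From constraints 2 and 3: c ≥ a ≥ 3. From constraint 9: e ≥ 5. Hence c + e ≥ 8. But constraint 13 requires c + e ≤ 7, and 7 < 8. Contradiction.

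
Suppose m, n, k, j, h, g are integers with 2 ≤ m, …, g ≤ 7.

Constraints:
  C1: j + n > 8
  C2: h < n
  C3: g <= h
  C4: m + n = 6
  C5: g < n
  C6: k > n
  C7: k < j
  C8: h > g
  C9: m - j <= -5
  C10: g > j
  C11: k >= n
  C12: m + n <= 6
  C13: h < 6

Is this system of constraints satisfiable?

Constraints 2, 6, 7, 8, and 10 give j < g, g < h, h < n, n < k, k < j. Chaining: j < g < h < n < k < j, which forces j < j — impossible.

Unsatisfiable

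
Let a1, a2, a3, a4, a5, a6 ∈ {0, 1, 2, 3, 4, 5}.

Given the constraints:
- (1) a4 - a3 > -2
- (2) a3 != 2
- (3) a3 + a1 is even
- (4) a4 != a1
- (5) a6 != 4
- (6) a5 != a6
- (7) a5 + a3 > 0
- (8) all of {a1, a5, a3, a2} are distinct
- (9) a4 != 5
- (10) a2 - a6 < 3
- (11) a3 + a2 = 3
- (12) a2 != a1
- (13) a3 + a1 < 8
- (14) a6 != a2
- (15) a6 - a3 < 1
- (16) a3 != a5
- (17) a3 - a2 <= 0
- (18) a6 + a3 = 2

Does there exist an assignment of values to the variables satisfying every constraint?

Satisfiable

Take a1 = 5, a2 = 2, a3 = 1, a4 = 0, a5 = 0, a6 = 1. Then constraint 1: a4 - a3 = -1; constraint 7: a5 + a3 = 1; constraint 10: a2 - a6 = 1, and every other listed constraint is also met.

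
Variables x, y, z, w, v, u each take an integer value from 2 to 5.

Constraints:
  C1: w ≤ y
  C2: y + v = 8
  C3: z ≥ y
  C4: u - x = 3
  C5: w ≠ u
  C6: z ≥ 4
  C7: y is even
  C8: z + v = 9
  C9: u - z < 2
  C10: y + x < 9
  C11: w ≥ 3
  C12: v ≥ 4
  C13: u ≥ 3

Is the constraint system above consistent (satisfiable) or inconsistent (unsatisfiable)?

Try x = 2, y = 4, z = 5, w = 3, v = 4, u = 5.
Check constraint 2: y + v = 8; constraint 4: u - x = 3; constraint 8: z + v = 9. The remaining constraints are straightforward to verify.

Satisfiable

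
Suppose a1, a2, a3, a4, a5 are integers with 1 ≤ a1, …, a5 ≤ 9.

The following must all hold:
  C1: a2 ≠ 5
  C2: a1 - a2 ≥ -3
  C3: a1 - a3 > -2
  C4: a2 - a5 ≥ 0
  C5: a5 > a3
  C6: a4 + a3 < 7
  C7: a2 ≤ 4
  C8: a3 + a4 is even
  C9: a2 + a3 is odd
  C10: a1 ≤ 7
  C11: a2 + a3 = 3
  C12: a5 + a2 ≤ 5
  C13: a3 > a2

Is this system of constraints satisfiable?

Unsatisfiable

Constraints 4, 5, and 13 give a3 < a5, a5 ≤ a2, a2 < a3. Chaining: a3 < a5 ≤ a2 < a3, which forces a3 < a3 — impossible.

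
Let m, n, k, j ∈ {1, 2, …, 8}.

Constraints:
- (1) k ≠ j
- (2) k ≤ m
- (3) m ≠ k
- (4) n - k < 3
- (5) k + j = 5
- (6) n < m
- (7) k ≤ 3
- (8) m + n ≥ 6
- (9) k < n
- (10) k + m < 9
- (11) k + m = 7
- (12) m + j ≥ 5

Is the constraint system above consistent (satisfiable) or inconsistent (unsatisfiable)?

Satisfiable

One satisfying assignment is m = 5, n = 3, k = 2, j = 3.
For the less obvious constraints — constraint 4: n - k = 1; constraint 5: k + j = 5 — and the others hold by inspection.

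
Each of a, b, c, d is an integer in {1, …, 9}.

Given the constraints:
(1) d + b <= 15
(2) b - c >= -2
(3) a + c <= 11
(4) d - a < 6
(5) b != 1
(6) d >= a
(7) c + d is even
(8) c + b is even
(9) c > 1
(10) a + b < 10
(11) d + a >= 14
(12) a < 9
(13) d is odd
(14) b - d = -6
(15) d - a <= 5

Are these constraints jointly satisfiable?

Satisfiable

The assignment a = 5, b = 3, c = 3, d = 9 works:
  constraint 1 holds since d + b = 12.
  constraint 2 holds since b - c = 0.
  constraint 3 holds since a + c = 8.
The rest check out directly.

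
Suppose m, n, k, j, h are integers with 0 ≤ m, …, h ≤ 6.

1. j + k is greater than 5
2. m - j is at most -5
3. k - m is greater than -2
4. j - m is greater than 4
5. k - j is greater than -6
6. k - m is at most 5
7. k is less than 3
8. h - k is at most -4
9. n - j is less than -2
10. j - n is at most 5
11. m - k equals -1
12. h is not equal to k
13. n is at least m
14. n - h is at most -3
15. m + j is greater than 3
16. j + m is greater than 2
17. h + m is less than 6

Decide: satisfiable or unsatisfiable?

Constraints 2, 6, 8, 10, and 14 give n − j ≥ -5, j − m ≥ 5, m − k ≥ -5, k − h ≥ 4, h − n ≥ 3.
Adding all 5 inequalities: the left sides telescope to 0, and the right sides sum to (-5) + 5 + (-5) + 4 + 3 = 2. So 0 ≥ 2, which is false.

Unsatisfiable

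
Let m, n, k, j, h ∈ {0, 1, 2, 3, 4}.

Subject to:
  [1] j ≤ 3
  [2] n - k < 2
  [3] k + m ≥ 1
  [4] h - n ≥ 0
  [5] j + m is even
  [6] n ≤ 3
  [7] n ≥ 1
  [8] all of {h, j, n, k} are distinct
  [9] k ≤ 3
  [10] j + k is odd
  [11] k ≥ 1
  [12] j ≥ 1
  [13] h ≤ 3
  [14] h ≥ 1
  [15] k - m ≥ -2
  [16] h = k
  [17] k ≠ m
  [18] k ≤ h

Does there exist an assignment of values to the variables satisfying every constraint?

Constraints 1, 6, 7, 9, 11, 12, 13, and 14 confine each of h, j, n, k to the 3 values {1, …, 3}.
Constraint 8 requires all 4 of them to be distinct, but only 3 values are available — impossible by the pigeonhole principle.

Unsatisfiable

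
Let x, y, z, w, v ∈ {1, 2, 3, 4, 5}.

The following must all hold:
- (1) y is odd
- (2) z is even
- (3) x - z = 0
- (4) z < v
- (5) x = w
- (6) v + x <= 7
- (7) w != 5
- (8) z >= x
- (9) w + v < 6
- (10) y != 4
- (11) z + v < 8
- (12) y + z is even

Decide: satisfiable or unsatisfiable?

Constraint 1 makes y odd and constraint 2 makes z even, so y + z must be odd. Constraint 12 says y + z is even — contradiction.

Unsatisfiable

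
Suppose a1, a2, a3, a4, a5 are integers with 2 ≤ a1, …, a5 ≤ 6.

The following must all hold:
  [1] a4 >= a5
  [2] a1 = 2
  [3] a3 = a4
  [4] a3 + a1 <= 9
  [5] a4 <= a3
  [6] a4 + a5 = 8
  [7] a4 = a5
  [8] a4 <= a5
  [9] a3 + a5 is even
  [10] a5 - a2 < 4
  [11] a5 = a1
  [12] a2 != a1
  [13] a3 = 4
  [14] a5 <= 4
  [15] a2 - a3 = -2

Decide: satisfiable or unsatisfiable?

Constraint 13 fixes a3 = 4 and constraint 2 fixes a1 = 2. Constraints 3, 7, and 11 give a3 = a4 = a5 = a1, so a3 = a1. But 4 ≠ 2 — contradiction.

Unsatisfiable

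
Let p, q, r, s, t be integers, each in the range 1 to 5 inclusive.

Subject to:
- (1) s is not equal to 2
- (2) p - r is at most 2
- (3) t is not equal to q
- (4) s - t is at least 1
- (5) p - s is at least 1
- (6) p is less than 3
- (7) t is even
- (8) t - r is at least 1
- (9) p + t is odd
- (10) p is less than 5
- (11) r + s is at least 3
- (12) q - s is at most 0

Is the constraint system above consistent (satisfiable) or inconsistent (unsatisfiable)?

Constraints 2, 4, 5, and 8 give t − r ≥ 1, r − p ≥ -2, p − s ≥ 1, s − t ≥ 1.
Adding all 4 inequalities: the left sides telescope to 0, and the right sides sum to 1 + (-2) + 1 + 1 = 1. So 0 ≥ 1, which is false.

Unsatisfiable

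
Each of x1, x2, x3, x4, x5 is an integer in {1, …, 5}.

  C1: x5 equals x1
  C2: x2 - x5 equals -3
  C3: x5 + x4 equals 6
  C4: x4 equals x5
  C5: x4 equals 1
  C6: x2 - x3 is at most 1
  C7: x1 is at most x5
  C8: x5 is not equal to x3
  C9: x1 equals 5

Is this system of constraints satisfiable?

Constraint 5 fixes x4 = 1 and constraint 9 fixes x1 = 5. Constraints 1 and 4 give x4 = x5 = x1, so x4 = x1. But 1 ≠ 5 — contradiction.

Unsatisfiable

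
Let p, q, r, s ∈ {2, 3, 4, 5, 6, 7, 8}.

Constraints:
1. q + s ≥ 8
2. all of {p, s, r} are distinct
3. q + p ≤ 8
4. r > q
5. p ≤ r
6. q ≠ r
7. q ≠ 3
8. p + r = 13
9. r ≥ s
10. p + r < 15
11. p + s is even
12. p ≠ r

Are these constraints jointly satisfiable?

One satisfying assignment is p = 5, q = 2, r = 8, s = 7.
For the less obvious constraints — constraint 1: q + s = 9; constraint 3: q + p = 7 — and the others hold by inspection.

Satisfiable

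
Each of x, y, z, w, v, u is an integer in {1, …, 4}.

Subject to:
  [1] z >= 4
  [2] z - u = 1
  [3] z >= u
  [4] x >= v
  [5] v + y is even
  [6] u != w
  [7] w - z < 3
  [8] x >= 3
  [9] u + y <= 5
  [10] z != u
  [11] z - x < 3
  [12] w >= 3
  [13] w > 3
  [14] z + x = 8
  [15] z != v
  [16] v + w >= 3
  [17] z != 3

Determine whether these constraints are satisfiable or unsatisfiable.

Satisfiable

One satisfying assignment is x = 4, y = 2, z = 4, w = 4, v = 2, u = 3.
For the less obvious constraints — constraint 2: z - u = 1; constraint 7: w - z = 0; constraint 9: u + y = 5 — and the others hold by inspection.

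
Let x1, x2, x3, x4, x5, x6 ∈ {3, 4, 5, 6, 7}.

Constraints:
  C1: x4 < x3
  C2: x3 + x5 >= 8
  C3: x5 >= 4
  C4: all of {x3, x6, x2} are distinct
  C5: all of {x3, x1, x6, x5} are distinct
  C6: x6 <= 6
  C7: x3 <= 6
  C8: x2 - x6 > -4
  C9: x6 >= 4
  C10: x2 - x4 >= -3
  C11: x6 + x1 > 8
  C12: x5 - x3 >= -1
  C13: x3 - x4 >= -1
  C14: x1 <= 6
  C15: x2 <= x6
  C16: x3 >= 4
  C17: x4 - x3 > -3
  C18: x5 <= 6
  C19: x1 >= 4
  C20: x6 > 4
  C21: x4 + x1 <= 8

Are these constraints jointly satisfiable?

Unsatisfiable

Constraints 3, 6, 7, 9, 14, 16, 18, and 19 confine each of x3, x1, x6, x5 to the 3 values {4, …, 6}.
Constraint 5 requires all 4 of them to be distinct, but only 3 values are available — impossible by the pigeonhole principle.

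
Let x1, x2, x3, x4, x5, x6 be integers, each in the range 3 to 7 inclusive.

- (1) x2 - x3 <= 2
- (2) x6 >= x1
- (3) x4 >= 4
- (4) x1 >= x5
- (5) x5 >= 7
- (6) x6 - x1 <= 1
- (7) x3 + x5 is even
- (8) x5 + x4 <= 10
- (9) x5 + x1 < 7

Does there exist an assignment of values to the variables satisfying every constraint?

From constraint 5: x5 ≥ 7. From constraint 3: x4 ≥ 4. Hence x5 + x4 ≥ 11. But constraint 8 requires x5 + x4 ≤ 10, and 10 < 11. Contradiction.

Unsatisfiable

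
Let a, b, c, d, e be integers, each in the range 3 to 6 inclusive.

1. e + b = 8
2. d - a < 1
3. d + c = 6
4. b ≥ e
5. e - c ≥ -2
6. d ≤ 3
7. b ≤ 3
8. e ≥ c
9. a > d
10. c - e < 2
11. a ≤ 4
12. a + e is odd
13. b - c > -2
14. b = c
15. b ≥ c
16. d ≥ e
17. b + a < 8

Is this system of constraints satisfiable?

From constraints 6 and 16: e ≤ d ≤ 3. From constraint 7: b ≤ 3. Hence e + b ≤ 6. But constraint 1 requires e + b = 8, and 8 > 6. Contradiction.

Unsatisfiable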